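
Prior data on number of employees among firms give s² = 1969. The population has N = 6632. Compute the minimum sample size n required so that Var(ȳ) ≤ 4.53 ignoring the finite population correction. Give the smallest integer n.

Without fpc, n₀ = s²/D = 1969/4.53 = 434.6578.
Rounding up, n = 435.

435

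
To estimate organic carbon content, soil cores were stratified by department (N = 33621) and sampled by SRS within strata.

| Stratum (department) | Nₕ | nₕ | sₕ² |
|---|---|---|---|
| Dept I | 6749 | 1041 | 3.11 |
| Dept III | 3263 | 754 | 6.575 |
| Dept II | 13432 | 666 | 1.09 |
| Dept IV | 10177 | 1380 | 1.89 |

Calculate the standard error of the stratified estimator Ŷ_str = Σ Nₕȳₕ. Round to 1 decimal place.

Var(Ŷ_str) = Σₕ Nₕ²(1 − fₕ)sₕ²/nₕ.
Dept I: 6749²·(1 − 1041/6749)·3.11/1041 = 115088.8.
Dept III: 3263²·(1 − 754/3263)·6.575/754 = 71390.783.
Dept II: 13432²·(1 − 666/13432)·1.09/666 = 280638.85.
Dept IV: 10177²·(1 − 1380/10177)·1.89/1380 = 122613.16.
Sum = 589731.59.
SE = √(589731.59) = 767.9.

767.9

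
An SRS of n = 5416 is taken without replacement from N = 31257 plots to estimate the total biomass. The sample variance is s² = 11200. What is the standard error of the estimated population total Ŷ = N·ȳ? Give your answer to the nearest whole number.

Var(Ŷ) = N²·Var(ȳ) = N²·(1 − n/N)·s²/n.
f = 5416/31257 = 0.17327319; Var(ȳ) = 0.82672681·11200/5416 = 1.7096271.
Var(Ŷ) = 31257² · 1.7096271 = 1.6703058 × 10^9.
SE(Ŷ) = √(1.6703058 × 10^9) = 40869.

40869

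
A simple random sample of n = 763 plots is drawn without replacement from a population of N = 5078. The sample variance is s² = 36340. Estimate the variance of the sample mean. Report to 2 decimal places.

40.47

Under SRS without replacement, Var(ȳ) = (1 − f)·s²/n with f = n/N = 763/5078 = 0.15025601.
Var(ȳ) = (1 − 0.15025601)·36340/763 = 0.84974399·47.627785 = 40.471424.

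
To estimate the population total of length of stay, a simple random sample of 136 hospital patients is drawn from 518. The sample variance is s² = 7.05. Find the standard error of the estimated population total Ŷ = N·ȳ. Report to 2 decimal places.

101.28

Var(Ŷ) = N²·Var(ȳ) = N²·(1 − n/N)·s²/n.
f = 136/518 = 0.26254826; Var(ȳ) = 0.73745174·7.05/136 = 0.038228197.
Var(Ŷ) = 518² · 0.038228197 = 10257.543.
SE(Ŷ) = √(10257.543) = 101.28.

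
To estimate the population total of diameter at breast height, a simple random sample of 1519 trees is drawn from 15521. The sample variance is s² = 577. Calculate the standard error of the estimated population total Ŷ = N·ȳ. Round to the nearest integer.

Var(Ŷ) = N²·Var(ȳ) = N²·(1 − n/N)·s²/n.
f = 1519/15521 = 0.09786741; Var(ȳ) = 0.90213259·577/1519 = 0.34267973.
Var(Ŷ) = 15521² · 0.34267973 = 8.2552041 × 10^7.
SE(Ŷ) = √(8.2552041 × 10^7) = 9086.

9086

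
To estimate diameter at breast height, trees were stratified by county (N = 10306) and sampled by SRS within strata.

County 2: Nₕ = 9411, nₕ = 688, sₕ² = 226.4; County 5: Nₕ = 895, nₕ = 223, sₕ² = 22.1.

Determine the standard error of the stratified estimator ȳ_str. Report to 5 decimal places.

Var(ȳ_str) = Σₕ Wₕ²(1 − fₕ)sₕ²/nₕ with Wₕ = Nₕ/N, N = 10306.
County 2: Wₕ = 0.91315738; term = 0.91315738²·(1 − 0.07310594)·226.4/688 = 0.25433689.
County 5: Wₕ = 0.08684262; term = 0.08684262²·(1 − 0.24916201)·22.1/223 = 5.6117646 × 10^-4.
Sum = 0.25489807.
SE = √(0.25489807) = 0.50487.

0.50487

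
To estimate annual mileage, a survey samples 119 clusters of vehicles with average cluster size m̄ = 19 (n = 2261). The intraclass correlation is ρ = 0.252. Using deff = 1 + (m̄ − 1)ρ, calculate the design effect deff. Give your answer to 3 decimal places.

deff = 1 + (19 − 1)·0.252 = 1 + 4.536 = 5.536.

5.536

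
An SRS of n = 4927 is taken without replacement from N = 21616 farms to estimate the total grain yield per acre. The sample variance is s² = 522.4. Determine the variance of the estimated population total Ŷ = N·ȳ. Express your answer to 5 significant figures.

3.8250 × 10^7

Var(Ŷ) = N²·Var(ȳ) = N²·(1 − n/N)·s²/n.
f = 4927/21616 = 0.22793301; Var(ȳ) = 0.77206699·522.4/4927 = 0.081860725.
Var(Ŷ) = 21616² · 0.081860725 = 3.8249543 × 10^7.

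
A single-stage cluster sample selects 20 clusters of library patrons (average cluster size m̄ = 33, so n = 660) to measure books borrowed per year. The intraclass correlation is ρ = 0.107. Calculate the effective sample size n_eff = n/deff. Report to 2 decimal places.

149.19

deff = 1 + (33 − 1)·0.107 = 1 + 3.424 = 4.424.
n_eff = 660 / 4.424 = 149.19.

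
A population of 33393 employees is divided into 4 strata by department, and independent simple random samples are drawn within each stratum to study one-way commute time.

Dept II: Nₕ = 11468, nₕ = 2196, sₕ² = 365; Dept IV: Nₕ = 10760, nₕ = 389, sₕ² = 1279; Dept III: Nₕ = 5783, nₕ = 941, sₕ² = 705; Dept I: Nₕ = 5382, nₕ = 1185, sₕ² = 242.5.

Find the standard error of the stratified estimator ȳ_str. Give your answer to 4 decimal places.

0.6065

Var(ȳ_str) = Σₕ Wₕ²(1 − fₕ)sₕ²/nₕ with Wₕ = Nₕ/N, N = 33393.
Dept II: Wₕ = 0.34342527; term = 0.34342527²·(1 − 0.19148936)·365/2196 = 0.015849325.
Dept IV: Wₕ = 0.32222322; term = 0.32222322²·(1 − 0.03615242)·1279/389 = 0.32903566.
Dept III: Wₕ = 0.17318001; term = 0.17318001²·(1 − 0.16271831)·705/941 = 0.01881337.
Dept I: Wₕ = 0.16117150; term = 0.16117150²·(1 − 0.22017837)·242.5/1185 = 0.0041453879.
Sum = 0.36784374.
SE = √(0.36784374) = 0.6065.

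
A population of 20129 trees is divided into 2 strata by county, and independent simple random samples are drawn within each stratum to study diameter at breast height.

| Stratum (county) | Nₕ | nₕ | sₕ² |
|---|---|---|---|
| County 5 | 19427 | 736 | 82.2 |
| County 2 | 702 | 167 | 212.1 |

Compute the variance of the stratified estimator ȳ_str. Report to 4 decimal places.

0.1013

Var(ȳ_str) = Σₕ Wₕ²(1 − fₕ)sₕ²/nₕ with Wₕ = Nₕ/N, N = 20129.
County 5: Wₕ = 0.96512494; term = 0.96512494²·(1 − 0.03788542)·82.2/736 = 0.10008935.
County 2: Wₕ = 0.03487506; term = 0.03487506²·(1 − 0.23789174)·212.1/167 = 0.0011772554.
Sum = 0.10126661.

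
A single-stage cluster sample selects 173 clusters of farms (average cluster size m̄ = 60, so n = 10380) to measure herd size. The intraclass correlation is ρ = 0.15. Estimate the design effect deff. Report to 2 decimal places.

9.85

deff = 1 + (60 − 1)·0.15 = 1 + 8.85 = 9.85.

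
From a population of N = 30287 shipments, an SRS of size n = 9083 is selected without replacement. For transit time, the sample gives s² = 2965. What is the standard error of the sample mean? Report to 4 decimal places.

0.4781

Under SRS without replacement, Var(ȳ) = (1 − f)·s²/n with f = n/N = 9083/30287 = 0.29989765.
Var(ȳ) = (1 − 0.29989765)·2965/9083 = 0.70010235·0.326434 = 0.22853721.
SE(ȳ) = √(0.22853721) = 0.4781.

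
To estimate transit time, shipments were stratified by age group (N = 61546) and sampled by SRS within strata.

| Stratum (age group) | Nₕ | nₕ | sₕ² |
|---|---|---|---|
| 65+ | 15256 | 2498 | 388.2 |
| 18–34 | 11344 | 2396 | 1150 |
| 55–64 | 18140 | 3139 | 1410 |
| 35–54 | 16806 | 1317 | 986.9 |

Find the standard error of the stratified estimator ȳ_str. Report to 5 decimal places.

Var(ȳ_str) = Σₕ Wₕ²(1 − fₕ)sₕ²/nₕ with Wₕ = Nₕ/N, N = 61546.
65+: Wₕ = 0.24787963; term = 0.24787963²·(1 − 0.16373886)·388.2/2498 = 0.0079852168.
18–34: Wₕ = 0.18431742; term = 0.18431742²·(1 − 0.21121298)·1150/2396 = 0.012861853.
55–64: Wₕ = 0.29473889; term = 0.29473889²·(1 − 0.17304300)·1410/3139 = 0.032269009.
35–54: Wₕ = 0.27306405; term = 0.27306405²·(1 − 0.07836487)·986.9/1317 = 0.051496231.
Sum = 0.10461231.
SE = √(0.10461231) = 0.32344.

0.32344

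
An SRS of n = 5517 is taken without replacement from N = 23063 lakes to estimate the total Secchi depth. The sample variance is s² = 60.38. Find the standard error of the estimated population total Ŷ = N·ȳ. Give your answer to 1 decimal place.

Var(Ŷ) = N²·Var(ȳ) = N²·(1 − n/N)·s²/n.
f = 5517/23063 = 0.23921433; Var(ȳ) = 0.76078567·60.38/5517 = 0.0083263076.
Var(Ŷ) = 23063² · 0.0083263076 = 4.4287794 × 10^6.
SE(Ŷ) = √(4.4287794 × 10^6) = 2104.5.

2104.5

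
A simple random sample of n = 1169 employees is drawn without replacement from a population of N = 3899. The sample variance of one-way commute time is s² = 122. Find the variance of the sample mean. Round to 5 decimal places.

Under SRS without replacement, Var(ȳ) = (1 − f)·s²/n with f = n/N = 1169/3899 = 0.29982047.
Var(ȳ) = (1 − 0.29982047)·122/1169 = 0.70017953·0.1043627 = 0.073072629.

0.07307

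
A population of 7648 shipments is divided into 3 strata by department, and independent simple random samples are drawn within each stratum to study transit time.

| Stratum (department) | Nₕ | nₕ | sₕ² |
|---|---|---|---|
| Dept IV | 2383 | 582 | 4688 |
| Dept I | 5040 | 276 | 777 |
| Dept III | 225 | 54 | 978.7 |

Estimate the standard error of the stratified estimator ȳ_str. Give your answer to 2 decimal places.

1.33

Var(ȳ_str) = Σₕ Wₕ²(1 − fₕ)sₕ²/nₕ with Wₕ = Nₕ/N, N = 7648.
Dept IV: Wₕ = 0.31158473; term = 0.31158473²·(1 − 0.24422996)·4688/582 = 0.59102604.
Dept I: Wₕ = 0.65899582; term = 0.65899582²·(1 − 0.05476190)·777/276 = 1.1556291.
Dept III: Wₕ = 0.02941946; term = 0.02941946²·(1 − 0.24000000)·978.7/54 = 0.011921714.
Sum = 1.7585769.
SE = √(1.7585769) = 1.33.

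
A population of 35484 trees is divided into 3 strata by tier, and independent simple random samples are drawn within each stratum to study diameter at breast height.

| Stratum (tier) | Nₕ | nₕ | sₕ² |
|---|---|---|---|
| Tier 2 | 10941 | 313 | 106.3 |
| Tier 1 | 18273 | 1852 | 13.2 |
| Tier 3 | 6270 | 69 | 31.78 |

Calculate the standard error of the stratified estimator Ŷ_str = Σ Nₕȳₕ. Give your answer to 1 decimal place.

Var(Ŷ_str) = Σₕ Nₕ²(1 − fₕ)sₕ²/nₕ.
Tier 2: 10941²·(1 − 313/10941)·106.3/313 = 3.9490942 × 10^7.
Tier 1: 18273²·(1 − 1852/18273)·13.2/1852 = 2.1386632 × 10^6.
Tier 3: 6270²·(1 − 69/6270)·31.78/69 = 1.7907463 × 10^7.
Sum = 5.9537068 × 10^7.
SE = √(5.9537068 × 10^7) = 7716.0.

7716.0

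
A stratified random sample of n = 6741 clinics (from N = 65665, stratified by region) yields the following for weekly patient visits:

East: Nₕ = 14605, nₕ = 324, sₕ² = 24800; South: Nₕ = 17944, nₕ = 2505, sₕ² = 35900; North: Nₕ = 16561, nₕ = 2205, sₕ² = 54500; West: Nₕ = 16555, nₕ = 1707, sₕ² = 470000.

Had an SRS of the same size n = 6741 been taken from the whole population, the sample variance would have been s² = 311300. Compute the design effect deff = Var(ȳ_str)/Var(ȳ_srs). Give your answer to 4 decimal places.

Var(ȳ_str) = Σ Wₕ²(1−fₕ)sₕ²/nₕ with Wₕ = Nₕ/65665:
  East: (14605/65665)²·(1−324/14605)·24800/324 = 3.7025331
  South: (17944/65665)²·(1−2505/17944)·35900/2505 = 0.92078291
  North: (16561/65665)²·(1−2205/16561)·54500/2205 = 1.3628248
  West: (16555/65665)²·(1−1707/16555)·470000/1707 = 15.696166
  → Var(ȳ_str) = 21.682307.
Var(ȳ_srs) = (1 − 6741/65665)·311300/6741 = 41.439363.
deff = 21.682307 / 41.439363 = 0.5232.

0.5232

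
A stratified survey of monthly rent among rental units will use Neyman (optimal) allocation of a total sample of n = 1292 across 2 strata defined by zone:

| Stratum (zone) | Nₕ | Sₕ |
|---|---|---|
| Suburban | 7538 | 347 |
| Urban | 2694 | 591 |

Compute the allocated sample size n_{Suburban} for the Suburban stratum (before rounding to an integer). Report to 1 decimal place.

Neyman allocation: nₕ = n·NₕSₕ / Σⱼ NⱼSⱼ.
Σ NⱼSⱼ = 7538·347 + 2694·591 = 4.20784 × 10^6.
n_{Suburban} = 1292·7538·347 / (4.20784 × 10^6) = 803.1.

803.1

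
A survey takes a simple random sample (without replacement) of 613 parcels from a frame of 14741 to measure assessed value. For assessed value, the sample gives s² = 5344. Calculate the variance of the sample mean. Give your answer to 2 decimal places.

Under SRS without replacement, Var(ȳ) = (1 − f)·s²/n with f = n/N = 613/14741 = 0.04158470.
Var(ȳ) = (1 − 0.04158470)·5344/613 = 0.95841530·8.7177814 = 8.3552551.

8.36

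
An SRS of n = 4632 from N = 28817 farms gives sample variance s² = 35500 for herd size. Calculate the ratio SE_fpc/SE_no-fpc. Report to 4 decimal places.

f = n/N = 4632/28817 = 0.16073845.
SE_no-fpc = √(s²/n) = 2.7684068; SE_fpc = √((1−f)s²/n) = 2.5361712.
Ratio = √(1−f) = 0.91611219.

0.9161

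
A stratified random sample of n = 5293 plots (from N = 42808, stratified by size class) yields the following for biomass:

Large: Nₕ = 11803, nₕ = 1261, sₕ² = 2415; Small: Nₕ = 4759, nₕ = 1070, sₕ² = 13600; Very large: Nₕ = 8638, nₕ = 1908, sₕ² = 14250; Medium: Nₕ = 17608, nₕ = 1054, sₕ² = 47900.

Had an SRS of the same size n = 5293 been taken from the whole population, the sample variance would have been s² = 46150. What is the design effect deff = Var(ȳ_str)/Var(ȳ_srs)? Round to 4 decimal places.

Var(ȳ_str) = Σ Wₕ²(1−fₕ)sₕ²/nₕ with Wₕ = Nₕ/42808:
  Large: (11803/42808)²·(1−1261/11803)·2415/1261 = 0.13003719
  Small: (4759/42808)²·(1−1070/4759)·13600/1070 = 0.121767
  Very large: (8638/42808)²·(1−1908/8638)·14250/1908 = 0.23692718
  Medium: (17608/42808)²·(1−1054/17608)·47900/1054 = 7.2286635
  → Var(ȳ_str) = 7.7173949.
Var(ȳ_srs) = (1 − 5293/42808)·46150/5293 = 7.6409934.
deff = 7.7173949 / 7.6409934 = 1.0100.

1.0100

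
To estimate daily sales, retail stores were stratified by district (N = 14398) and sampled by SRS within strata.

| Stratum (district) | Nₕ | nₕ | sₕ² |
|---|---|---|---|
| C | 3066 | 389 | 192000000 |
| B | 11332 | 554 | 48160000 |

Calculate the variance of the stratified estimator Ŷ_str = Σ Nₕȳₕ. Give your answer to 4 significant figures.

Var(Ŷ_str) = Σₕ Nₕ²(1 − fₕ)sₕ²/nₕ.
C: 3066²·(1 − 389/3066)·192000000/389 = 4.0510924 × 10^12.
B: 11332²·(1 − 554/11332)·48160000/554 = 1.061748 × 10^13.
Sum = 1.4668572 × 10^13.

1.467 × 10^13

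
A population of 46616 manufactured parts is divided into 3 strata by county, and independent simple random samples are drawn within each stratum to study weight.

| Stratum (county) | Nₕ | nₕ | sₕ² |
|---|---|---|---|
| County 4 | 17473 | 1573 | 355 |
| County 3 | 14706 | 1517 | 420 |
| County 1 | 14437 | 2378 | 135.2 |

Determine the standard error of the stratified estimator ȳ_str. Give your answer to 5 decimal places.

Var(ȳ_str) = Σₕ Wₕ²(1 − fₕ)sₕ²/nₕ with Wₕ = Nₕ/N, N = 46616.
County 4: Wₕ = 0.37482839; term = 0.37482839²·(1 − 0.09002461)·355/1573 = 0.028853216.
County 3: Wₕ = 0.31547108; term = 0.31547108²·(1 − 0.10315517)·420/1517 = 0.024711558.
County 1: Wₕ = 0.30970053; term = 0.30970053²·(1 − 0.16471566)·135.2/2378 = 0.0045549444.
Sum = 0.058119718.
SE = √(0.058119718) = 0.24108.

0.24108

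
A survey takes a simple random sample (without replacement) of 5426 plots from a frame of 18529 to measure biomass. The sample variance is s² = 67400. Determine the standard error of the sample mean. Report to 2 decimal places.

Under SRS without replacement, Var(ȳ) = (1 − f)·s²/n with f = n/N = 5426/18529 = 0.29283825.
Var(ȳ) = (1 − 0.29283825)·67400/5426 = 0.70716175·12.421673 = 8.7841323.
SE(ȳ) = √(8.7841323) = 2.96.

2.96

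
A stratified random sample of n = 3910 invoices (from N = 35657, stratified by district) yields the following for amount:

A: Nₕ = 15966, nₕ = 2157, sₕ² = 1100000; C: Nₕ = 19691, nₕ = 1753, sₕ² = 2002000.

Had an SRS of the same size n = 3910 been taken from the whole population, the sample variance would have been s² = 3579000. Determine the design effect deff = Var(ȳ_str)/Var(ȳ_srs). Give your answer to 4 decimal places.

Var(ȳ_str) = Σ Wₕ²(1−fₕ)sₕ²/nₕ with Wₕ = Nₕ/35657:
  A: (15966/35657)²·(1−2157/15966)·1100000/2157 = 88.432376
  C: (19691/35657)²·(1−1753/19691)·2002000/1753 = 317.2739
  → Var(ȳ_str) = 405.70628.
Var(ȳ_srs) = (1 − 3910/35657)·3579000/3910 = 814.97227.
deff = 405.70628 / 814.97227 = 0.4978.

0.4978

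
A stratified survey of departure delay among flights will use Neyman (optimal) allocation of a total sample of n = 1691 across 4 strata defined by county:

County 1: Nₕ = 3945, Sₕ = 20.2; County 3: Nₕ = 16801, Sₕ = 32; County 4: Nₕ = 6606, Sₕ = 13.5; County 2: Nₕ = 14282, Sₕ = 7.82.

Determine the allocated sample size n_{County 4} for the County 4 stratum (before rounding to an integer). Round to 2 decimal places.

Neyman allocation: nₕ = n·NₕSₕ / Σⱼ NⱼSⱼ.
Σ NⱼSⱼ = 3945·20.2 + 16801·32 + 6606·13.5 + 14282·7.82 = 818187.24.
n_{County 4} = 1691·6606·13.5 / 818187.24 = 184.32.

184.32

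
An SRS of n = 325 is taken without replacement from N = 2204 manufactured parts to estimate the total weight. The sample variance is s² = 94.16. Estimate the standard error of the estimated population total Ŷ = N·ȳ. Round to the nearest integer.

Var(Ŷ) = N²·Var(ȳ) = N²·(1 − n/N)·s²/n.
f = 325/2204 = 0.14745917; Var(ȳ) = 0.85254083·94.16/325 = 0.24700075.
Var(Ŷ) = 2204² · 0.24700075 = 1.1998348 × 10^6.
SE(Ŷ) = √(1.1998348 × 10^6) = 1095.

1095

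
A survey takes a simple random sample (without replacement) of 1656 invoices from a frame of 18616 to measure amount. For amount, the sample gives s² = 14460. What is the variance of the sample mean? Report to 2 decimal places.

Under SRS without replacement, Var(ȳ) = (1 − f)·s²/n with f = n/N = 1656/18616 = 0.08895574.
Var(ȳ) = (1 − 0.08895574)·14460/1656 = 0.91104426·8.7318841 = 7.9551329.

7.96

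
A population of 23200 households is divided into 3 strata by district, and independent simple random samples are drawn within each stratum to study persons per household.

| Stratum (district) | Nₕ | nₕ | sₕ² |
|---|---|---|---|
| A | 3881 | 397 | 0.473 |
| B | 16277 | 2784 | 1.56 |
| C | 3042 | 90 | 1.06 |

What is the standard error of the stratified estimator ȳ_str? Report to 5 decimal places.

0.02133

Var(ȳ_str) = Σₕ Wₕ²(1 − fₕ)sₕ²/nₕ with Wₕ = Nₕ/N, N = 23200.
A: Wₕ = 0.16728448; term = 0.16728448²·(1 − 0.10229322)·0.473/397 = 2.9930671 × 10^-5.
B: Wₕ = 0.70159483; term = 0.70159483²·(1 − 0.17103889)·1.56/2784 = 2.286453 × 10^-4.
C: Wₕ = 0.13112069; term = 0.13112069²·(1 − 0.02958580)·1.06/90 = 1.9650018 × 10^-4.
Sum = 4.5507615 × 10^-4.
SE = √(4.5507615 × 10^-4) = 0.02133.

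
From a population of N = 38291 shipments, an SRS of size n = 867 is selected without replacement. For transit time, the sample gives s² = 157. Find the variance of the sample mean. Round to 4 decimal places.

0.1770

Under SRS without replacement, Var(ȳ) = (1 − f)·s²/n with f = n/N = 867/38291 = 0.02264240.
Var(ȳ) = (1 − 0.02264240)·157/867 = 0.97735760·0.1810842 = 0.17698402.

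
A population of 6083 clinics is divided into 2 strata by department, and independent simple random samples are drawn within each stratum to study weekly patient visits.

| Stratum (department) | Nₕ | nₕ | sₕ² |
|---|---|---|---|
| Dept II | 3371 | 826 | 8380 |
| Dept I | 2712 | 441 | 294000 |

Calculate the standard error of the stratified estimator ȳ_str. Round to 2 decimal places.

Var(ȳ_str) = Σₕ Wₕ²(1 − fₕ)sₕ²/nₕ with Wₕ = Nₕ/N, N = 6083.
Dept II: Wₕ = 0.55416735; term = 0.55416735²·(1 − 0.24503115)·8380/826 = 2.3522034.
Dept I: Wₕ = 0.44583265; term = 0.44583265²·(1 − 0.16261062)·294000/441 = 110.96344.
Sum = 113.31564.
SE = √(113.31564) = 10.64.

10.64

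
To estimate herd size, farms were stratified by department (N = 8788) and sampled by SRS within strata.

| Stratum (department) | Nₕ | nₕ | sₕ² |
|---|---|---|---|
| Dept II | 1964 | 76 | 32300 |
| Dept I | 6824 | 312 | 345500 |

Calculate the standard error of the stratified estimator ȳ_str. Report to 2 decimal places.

Var(ȳ_str) = Σₕ Wₕ²(1 − fₕ)sₕ²/nₕ with Wₕ = Nₕ/N, N = 8788.
Dept II: Wₕ = 0.22348657; term = 0.22348657²·(1 − 0.03869654)·32300/76 = 20.405738.
Dept I: Wₕ = 0.77651343; term = 0.77651343²·(1 − 0.04572098)·345500/312 = 637.1868.
Sum = 657.59254.
SE = √(657.59254) = 25.64.

25.64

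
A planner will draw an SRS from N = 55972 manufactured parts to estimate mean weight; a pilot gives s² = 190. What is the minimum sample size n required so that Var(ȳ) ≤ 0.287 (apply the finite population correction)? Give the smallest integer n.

655

Without fpc, n₀ = s²/D = 190/0.287 = 662.0209.
With fpc, (1 − n/N)·s²/n ≤ D requires n ≥ n₀/(1 + n₀/N) = 662.0209/(1 + 662.0209/55972) = 654.2822.
Rounding up, n = 655.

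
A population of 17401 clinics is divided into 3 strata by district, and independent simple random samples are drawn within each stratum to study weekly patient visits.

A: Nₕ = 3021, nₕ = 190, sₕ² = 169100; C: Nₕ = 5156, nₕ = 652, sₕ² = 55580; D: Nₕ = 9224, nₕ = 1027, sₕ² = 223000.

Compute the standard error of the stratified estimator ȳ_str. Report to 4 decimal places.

Var(ȳ_str) = Σₕ Wₕ²(1 − fₕ)sₕ²/nₕ with Wₕ = Nₕ/N, N = 17401.
A: Wₕ = 0.17361071; term = 0.17361071²·(1 − 0.06289308)·169100/190 = 25.138085.
C: Wₕ = 0.29630481; term = 0.29630481²·(1 − 0.12645462)·55580/652 = 6.537833.
D: Wₕ = 0.53008448; term = 0.53008448²·(1 − 0.11133998)·223000/1027 = 54.22009.
Sum = 85.896008.
SE = √(85.896008) = 9.2680.

9.2680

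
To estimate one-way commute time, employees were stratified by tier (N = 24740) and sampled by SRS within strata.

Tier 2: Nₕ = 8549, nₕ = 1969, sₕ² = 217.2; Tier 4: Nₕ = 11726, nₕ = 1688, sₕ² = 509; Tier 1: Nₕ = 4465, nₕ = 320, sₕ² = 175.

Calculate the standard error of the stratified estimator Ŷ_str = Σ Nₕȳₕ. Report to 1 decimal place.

Var(Ŷ_str) = Σₕ Nₕ²(1 − fₕ)sₕ²/nₕ.
Tier 2: 8549²·(1 − 1969/8549)·217.2/1969 = 6.2051933 × 10^6.
Tier 4: 11726²·(1 − 1688/11726)·509/1688 = 3.5492976 × 10^7.
Tier 1: 4465²·(1 − 320/4465)·175/320 = 1.0121248 × 10^7.
Sum = 5.1819417 × 10^7.
SE = √(5.1819417 × 10^7) = 7198.6.

7198.6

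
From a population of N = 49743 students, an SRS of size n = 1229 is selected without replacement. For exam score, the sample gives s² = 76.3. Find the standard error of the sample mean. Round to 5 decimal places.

0.24607

Under SRS without replacement, Var(ȳ) = (1 − f)·s²/n with f = n/N = 1229/49743 = 0.02470699.
Var(ȳ) = (1 − 0.02470699)·76.3/1229 = 0.97529301·0.062082994 = 0.06054911.
SE(ȳ) = √(0.06054911) = 0.24607.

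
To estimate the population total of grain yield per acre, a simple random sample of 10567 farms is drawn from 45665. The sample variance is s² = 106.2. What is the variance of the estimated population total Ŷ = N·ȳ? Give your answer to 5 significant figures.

Var(Ŷ) = N²·Var(ȳ) = N²·(1 − n/N)·s²/n.
f = 10567/45665 = 0.23140261; Var(ȳ) = 0.76859739·106.2/10567 = 0.0077245238.
Var(Ŷ) = 45665² · 0.0077245238 = 1.6107889 × 10^7.

1.6108 × 10^7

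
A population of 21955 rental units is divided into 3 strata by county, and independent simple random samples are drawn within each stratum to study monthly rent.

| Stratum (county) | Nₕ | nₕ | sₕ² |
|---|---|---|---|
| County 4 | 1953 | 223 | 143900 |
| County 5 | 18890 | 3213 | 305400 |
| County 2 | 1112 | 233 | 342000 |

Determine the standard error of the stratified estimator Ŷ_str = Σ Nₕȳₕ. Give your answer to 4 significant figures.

178200

Var(Ŷ_str) = Σₕ Nₕ²(1 − fₕ)sₕ²/nₕ.
County 4: 1953²·(1 − 223/1953)·143900/223 = 2.1802399 × 10^9.
County 5: 18890²·(1 − 3213/18890)·305400/3213 = 2.8148368 × 10^10.
County 2: 1112²·(1 − 233/1112)·342000/233 = 1.4347091 × 10^9.
Sum = 3.1763317 × 10^10.
SE = √(3.1763317 × 10^10) = 178200.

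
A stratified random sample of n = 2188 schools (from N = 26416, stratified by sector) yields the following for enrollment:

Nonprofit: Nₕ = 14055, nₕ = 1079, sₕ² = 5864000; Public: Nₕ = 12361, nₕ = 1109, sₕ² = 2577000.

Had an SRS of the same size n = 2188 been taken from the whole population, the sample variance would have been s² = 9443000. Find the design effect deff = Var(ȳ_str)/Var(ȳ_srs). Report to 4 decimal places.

0.4758

Var(ȳ_str) = Σ Wₕ²(1−fₕ)sₕ²/nₕ with Wₕ = Nₕ/26416:
  Nonprofit: (14055/26416)²·(1−1079/14055)·5864000/1079 = 1420.3981
  Public: (12361/26416)²·(1−1109/12361)·2577000/1109 = 463.16111
  → Var(ȳ_str) = 1883.5592.
Var(ȳ_srs) = (1 − 2188/26416)·9443000/2188 = 3958.3408.
deff = 1883.5592 / 3958.3408 = 0.4758.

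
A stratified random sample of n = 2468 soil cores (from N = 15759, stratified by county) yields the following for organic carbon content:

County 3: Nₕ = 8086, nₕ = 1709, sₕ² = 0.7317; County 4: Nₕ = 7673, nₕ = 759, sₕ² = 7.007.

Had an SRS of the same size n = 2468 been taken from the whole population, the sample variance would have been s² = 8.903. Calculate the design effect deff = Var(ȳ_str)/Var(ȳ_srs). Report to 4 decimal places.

0.6774

Var(ȳ_str) = Σ Wₕ²(1−fₕ)sₕ²/nₕ with Wₕ = Nₕ/15759:
  County 3: (8086/15759)²·(1−1709/8086)·0.7317/1709 = 8.8896331 × 10^-5
  County 4: (7673/15759)²·(1−759/7673)·7.007/759 = 0.001972094
  → Var(ȳ_str) = 0.0020609903.
Var(ȳ_srs) = (1 − 2468/15759)·8.903/2468 = 0.0030424274.
deff = 0.0020609903 / 0.0030424274 = 0.6774.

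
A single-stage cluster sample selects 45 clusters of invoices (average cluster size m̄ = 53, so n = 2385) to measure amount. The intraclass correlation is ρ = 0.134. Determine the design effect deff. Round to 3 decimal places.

7.968

deff = 1 + (53 − 1)·0.134 = 1 + 6.968 = 7.968.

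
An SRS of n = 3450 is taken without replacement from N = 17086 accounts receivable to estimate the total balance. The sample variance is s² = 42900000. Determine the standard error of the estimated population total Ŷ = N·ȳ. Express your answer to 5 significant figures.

1.7021 × 10^6

Var(Ŷ) = N²·Var(ȳ) = N²·(1 − n/N)·s²/n.
f = 3450/17086 = 0.20191970; Var(ȳ) = 0.79808030·42900000/3450 = 9923.955.
Var(Ŷ) = 17086² · 9923.955 = 2.897114 × 10^12.
SE(Ŷ) = √(2.897114 × 10^12) = 1.7021 × 10^6.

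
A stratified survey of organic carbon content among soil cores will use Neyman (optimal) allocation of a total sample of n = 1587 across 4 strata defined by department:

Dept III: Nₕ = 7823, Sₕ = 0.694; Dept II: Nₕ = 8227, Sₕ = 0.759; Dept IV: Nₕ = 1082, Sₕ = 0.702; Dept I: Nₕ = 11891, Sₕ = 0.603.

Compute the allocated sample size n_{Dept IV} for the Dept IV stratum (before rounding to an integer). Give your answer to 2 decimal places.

61.49

Neyman allocation: nₕ = n·NₕSₕ / Σⱼ NⱼSⱼ.
Σ NⱼSⱼ = 7823·0.694 + 8227·0.759 + 1082·0.702 + 11891·0.603 = 19603.292.
n_{Dept IV} = 1587·1082·0.702 / 19603.292 = 61.49.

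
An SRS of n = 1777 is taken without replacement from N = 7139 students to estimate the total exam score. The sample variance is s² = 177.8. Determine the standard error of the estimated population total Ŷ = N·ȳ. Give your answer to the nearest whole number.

Var(Ŷ) = N²·Var(ȳ) = N²·(1 − n/N)·s²/n.
f = 1777/7139 = 0.24891441; Var(ȳ) = 0.75108559·177.8/1777 = 0.075150826.
Var(Ŷ) = 7139² · 0.075150826 = 3.830086 × 10^6.
SE(Ŷ) = √(3.830086 × 10^6) = 1957.

1957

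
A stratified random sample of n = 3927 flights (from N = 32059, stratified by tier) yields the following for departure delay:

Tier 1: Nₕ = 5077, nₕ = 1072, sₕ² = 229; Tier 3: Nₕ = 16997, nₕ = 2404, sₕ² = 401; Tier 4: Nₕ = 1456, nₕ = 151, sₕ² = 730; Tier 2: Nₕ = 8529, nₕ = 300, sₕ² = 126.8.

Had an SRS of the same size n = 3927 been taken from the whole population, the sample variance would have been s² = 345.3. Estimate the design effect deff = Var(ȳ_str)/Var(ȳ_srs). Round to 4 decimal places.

1.0664

Var(ȳ_str) = Σ Wₕ²(1−fₕ)sₕ²/nₕ with Wₕ = Nₕ/32059:
  Tier 1: (5077/32059)²·(1−1072/5077)·229/1072 = 0.0042262038
  Tier 3: (16997/32059)²·(1−2404/16997)·401/2404 = 0.040255648
  Tier 4: (1456/32059)²·(1−151/1456)·730/151 = 0.0089375371
  Tier 2: (8529/32059)²·(1−300/8529)·126.8/300 = 0.028863117
  → Var(ȳ_str) = 0.082282506.
Var(ȳ_srs) = (1 − 3927/32059)·345.3/3927 = 0.077158951.
deff = 0.082282506 / 0.077158951 = 1.0664.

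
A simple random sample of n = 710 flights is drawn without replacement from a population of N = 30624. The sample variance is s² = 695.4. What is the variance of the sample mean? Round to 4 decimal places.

Under SRS without replacement, Var(ȳ) = (1 − f)·s²/n with f = n/N = 710/30624 = 0.02318443.
Var(ȳ) = (1 − 0.02318443)·695.4/710 = 0.97681557·0.97943662 = 0.95672894.

0.9567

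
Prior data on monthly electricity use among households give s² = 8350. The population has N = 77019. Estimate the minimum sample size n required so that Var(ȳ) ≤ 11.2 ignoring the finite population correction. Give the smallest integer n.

Without fpc, n₀ = s²/D = 8350/11.2 = 745.5357.
Rounding up, n = 746.

746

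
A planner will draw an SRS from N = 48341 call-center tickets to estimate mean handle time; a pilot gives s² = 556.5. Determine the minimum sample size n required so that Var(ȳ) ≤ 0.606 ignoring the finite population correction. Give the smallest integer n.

Without fpc, n₀ = s²/D = 556.5/0.606 = 918.3168.
Rounding up, n = 919.

919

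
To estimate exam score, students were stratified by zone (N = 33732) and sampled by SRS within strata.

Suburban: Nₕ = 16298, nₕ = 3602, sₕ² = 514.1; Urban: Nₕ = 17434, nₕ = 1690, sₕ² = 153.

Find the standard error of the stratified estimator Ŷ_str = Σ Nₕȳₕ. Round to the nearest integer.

Var(Ŷ_str) = Σₕ Nₕ²(1 − fₕ)sₕ²/nₕ.
Suburban: 16298²·(1 − 3602/16298)·514.1/3602 = 2.9532834 × 10^7.
Urban: 17434²·(1 − 1690/17434)·153/1690 = 2.4849454 × 10^7.
Sum = 5.4382288 × 10^7.
SE = √(5.4382288 × 10^7) = 7374.

7374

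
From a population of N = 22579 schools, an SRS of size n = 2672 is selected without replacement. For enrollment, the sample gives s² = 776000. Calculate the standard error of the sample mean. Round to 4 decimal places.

16.0016

Under SRS without replacement, Var(ȳ) = (1 − f)·s²/n with f = n/N = 2672/22579 = 0.11834005.
Var(ȳ) = (1 − 0.11834005)·776000/2672 = 0.88165995·290.41916 = 256.05094.
SE(ȳ) = √(256.05094) = 16.0016.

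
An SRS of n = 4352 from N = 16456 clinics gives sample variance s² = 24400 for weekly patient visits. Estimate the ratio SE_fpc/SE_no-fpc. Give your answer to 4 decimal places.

f = n/N = 4352/16456 = 0.26446281.
SE_no-fpc = √(s²/n) = 2.3678297; SE_fpc = √((1−f)s²/n) = 2.0307328.
Ratio = √(1−f) = 0.85763465.

0.8576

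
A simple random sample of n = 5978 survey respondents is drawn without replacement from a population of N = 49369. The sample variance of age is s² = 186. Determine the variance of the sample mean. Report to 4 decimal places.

Under SRS without replacement, Var(ȳ) = (1 − f)·s²/n with f = n/N = 5978/49369 = 0.12108813.
Var(ȳ) = (1 − 0.12108813)·186/5978 = 0.87891187·0.031114085 = 0.027346539.

0.0273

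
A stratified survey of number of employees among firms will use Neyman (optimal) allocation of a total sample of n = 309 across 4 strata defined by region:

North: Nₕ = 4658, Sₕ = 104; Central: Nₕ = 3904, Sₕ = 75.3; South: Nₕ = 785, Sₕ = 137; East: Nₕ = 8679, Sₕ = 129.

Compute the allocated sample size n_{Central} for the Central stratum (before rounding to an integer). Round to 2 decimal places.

Neyman allocation: nₕ = n·NₕSₕ / Σⱼ NⱼSⱼ.
Σ NⱼSⱼ = 4658·104 + 3904·75.3 + 785·137 + 8679·129 = 2.0055392 × 10^6.
n_{Central} = 309·3904·75.3 / (2.0055392 × 10^6) = 45.29.

45.29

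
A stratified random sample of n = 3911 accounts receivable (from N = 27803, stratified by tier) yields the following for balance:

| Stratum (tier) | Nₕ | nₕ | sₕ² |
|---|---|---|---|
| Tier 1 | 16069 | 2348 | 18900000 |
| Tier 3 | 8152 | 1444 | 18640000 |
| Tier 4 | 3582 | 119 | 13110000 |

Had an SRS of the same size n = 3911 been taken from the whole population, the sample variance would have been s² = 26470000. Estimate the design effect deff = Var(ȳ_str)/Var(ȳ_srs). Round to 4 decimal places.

0.8557

Var(ȳ_str) = Σ Wₕ²(1−fₕ)sₕ²/nₕ with Wₕ = Nₕ/27803:
  Tier 1: (16069/27803)²·(1−2348/16069)·18900000/2348 = 2295.9108
  Tier 3: (8152/27803)²·(1−1444/8152)·18640000/1444 = 913.17207
  Tier 4: (3582/27803)²·(1−119/3582)·13110000/119 = 1767.8706
  → Var(ȳ_str) = 4976.9535.
Var(ȳ_srs) = (1 − 3911/27803)·26470000/3911 = 5816.0345.
deff = 4976.9535 / 5816.0345 = 0.8557.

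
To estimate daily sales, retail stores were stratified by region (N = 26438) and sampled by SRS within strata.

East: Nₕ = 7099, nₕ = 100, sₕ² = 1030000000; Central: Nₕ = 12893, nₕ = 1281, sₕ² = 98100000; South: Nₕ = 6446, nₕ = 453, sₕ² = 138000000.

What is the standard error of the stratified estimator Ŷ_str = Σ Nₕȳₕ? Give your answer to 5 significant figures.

2.3130 × 10^7

Var(Ŷ_str) = Σₕ Nₕ²(1 − fₕ)sₕ²/nₕ.
East: 7099²·(1 − 100/7099)·1030000000/100 = 5.1176478 × 10^14.
Central: 12893²·(1 − 1281/12893)·98100000/1281 = 1.146518 × 10^13.
South: 6446²·(1 − 453/6446)·138000000/453 = 1.1768347 × 10^13.
Sum = 5.3499831 × 10^14.
SE = √(5.3499831 × 10^14) = 2.3130 × 10^7.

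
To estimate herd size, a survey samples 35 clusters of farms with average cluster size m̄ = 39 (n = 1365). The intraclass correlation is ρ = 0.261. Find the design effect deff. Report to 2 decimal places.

10.92

deff = 1 + (39 − 1)·0.261 = 1 + 9.918 = 10.918.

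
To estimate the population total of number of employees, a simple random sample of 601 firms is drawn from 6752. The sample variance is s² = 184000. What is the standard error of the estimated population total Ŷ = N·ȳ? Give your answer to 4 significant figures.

Var(Ŷ) = N²·Var(ȳ) = N²·(1 − n/N)·s²/n.
f = 601/6752 = 0.08901066; Var(ȳ) = 0.91098934·184000/601 = 278.90522.
Var(Ŷ) = 6752² · 278.90522 = 1.2715151 × 10^10.
SE(Ŷ) = √(1.2715151 × 10^10) = 112800.

112800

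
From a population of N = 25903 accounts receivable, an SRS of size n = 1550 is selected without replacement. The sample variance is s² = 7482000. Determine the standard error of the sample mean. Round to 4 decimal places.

Under SRS without replacement, Var(ȳ) = (1 − f)·s²/n with f = n/N = 1550/25903 = 0.05983863.
Var(ȳ) = (1 − 0.05983863)·7482000/1550 = 0.94016137·4827.0968 = 4538.2499.
SE(ȳ) = √(4538.2499) = 67.3665.

67.3665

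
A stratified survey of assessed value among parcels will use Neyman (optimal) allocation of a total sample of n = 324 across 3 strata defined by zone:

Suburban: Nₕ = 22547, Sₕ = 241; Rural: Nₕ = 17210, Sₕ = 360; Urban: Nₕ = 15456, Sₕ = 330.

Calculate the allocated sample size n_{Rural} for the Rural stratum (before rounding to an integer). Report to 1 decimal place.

Neyman allocation: nₕ = n·NₕSₕ / Σⱼ NⱼSⱼ.
Σ NⱼSⱼ = 22547·241 + 17210·360 + 15456·330 = 1.6729907 × 10^7.
n_{Rural} = 324·17210·360 / (1.6729907 × 10^7) = 120.0.

120.0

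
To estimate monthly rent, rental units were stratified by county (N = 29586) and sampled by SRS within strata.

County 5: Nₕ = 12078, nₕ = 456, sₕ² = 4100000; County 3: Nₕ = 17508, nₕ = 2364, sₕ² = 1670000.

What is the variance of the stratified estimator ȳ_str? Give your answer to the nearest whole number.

1656

Var(ȳ_str) = Σₕ Wₕ²(1 − fₕ)sₕ²/nₕ with Wₕ = Nₕ/N, N = 29586.
County 5: Wₕ = 0.40823362; term = 0.40823362²·(1 − 0.03775460)·4100000/456 = 1441.8577.
County 3: Wₕ = 0.59176638; term = 0.59176638²·(1 − 0.13502399)·1670000/2364 = 213.98022.
Sum = 1655.8379.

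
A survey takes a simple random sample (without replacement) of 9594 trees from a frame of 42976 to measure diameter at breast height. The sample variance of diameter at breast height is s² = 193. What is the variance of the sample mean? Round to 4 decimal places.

0.0156

Under SRS without replacement, Var(ȳ) = (1 − f)·s²/n with f = n/N = 9594/42976 = 0.22324088.
Var(ȳ) = (1 − 0.22324088)·193/9594 = 0.77675912·0.02011674 = 0.015625861.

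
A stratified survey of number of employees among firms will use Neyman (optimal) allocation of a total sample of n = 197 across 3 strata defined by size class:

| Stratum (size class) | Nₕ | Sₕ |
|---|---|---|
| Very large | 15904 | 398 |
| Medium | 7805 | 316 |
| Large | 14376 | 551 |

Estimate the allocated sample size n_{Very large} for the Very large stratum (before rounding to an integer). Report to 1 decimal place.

Neyman allocation: nₕ = n·NₕSₕ / Σⱼ NⱼSⱼ.
Σ NⱼSⱼ = 15904·398 + 7805·316 + 14376·551 = 1.6717348 × 10^7.
n_{Very large} = 197·15904·398 / (1.6717348 × 10^7) = 74.6.

74.6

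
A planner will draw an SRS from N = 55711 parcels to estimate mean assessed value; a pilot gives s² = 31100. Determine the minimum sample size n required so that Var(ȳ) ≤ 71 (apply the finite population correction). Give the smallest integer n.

435

Without fpc, n₀ = s²/D = 31100/71 = 438.0282.
With fpc, (1 − n/N)·s²/n ≤ D requires n ≥ n₀/(1 + n₀/N) = 438.0282/(1 + 438.0282/55711) = 434.6111.
Rounding up, n = 435.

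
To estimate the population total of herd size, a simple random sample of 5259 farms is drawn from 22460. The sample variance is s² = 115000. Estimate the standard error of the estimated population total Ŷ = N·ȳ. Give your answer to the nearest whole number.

91913

Var(Ŷ) = N²·Var(ȳ) = N²·(1 − n/N)·s²/n.
f = 5259/22460 = 0.23414960; Var(ȳ) = 0.76585040·115000/5259 = 16.747061.
Var(Ŷ) = 22460² · 16.747061 = 8.4480817 × 10^9.
SE(Ŷ) = √(8.4480817 × 10^9) = 91913.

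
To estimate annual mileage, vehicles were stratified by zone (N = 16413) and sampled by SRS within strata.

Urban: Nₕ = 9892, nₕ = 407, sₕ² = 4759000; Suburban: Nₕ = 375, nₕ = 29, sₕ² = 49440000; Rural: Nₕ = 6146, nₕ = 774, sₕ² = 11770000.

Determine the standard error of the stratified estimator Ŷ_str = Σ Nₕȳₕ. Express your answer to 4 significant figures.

1.349 × 10^6

Var(Ŷ_str) = Σₕ Nₕ²(1 − fₕ)sₕ²/nₕ.
Urban: 9892²·(1 − 407/9892)·4759000/407 = 1.0970912 × 10^12.
Suburban: 375²·(1 − 29/375)·49440000/29 = 2.2120138 × 10^11.
Rural: 6146²·(1 − 774/6146)·11770000/774 = 5.0206976 × 10^11.
Sum = 1.8203623 × 10^12.
SE = √(1.8203623 × 10^12) = 1.349 × 10^6.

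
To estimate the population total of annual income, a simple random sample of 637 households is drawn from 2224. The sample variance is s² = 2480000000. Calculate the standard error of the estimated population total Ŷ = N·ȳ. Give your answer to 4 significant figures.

Var(Ŷ) = N²·Var(ȳ) = N²·(1 − n/N)·s²/n.
f = 637/2224 = 0.28642086; Var(ȳ) = 0.71357914·2480000000/637 = 2.7781417 × 10^6.
Var(Ŷ) = 2224² · (2.7781417 × 10^6) = 1.3741178 × 10^13.
SE(Ŷ) = √(1.3741178 × 10^13) = 3.707 × 10^6.

3.707 × 10^6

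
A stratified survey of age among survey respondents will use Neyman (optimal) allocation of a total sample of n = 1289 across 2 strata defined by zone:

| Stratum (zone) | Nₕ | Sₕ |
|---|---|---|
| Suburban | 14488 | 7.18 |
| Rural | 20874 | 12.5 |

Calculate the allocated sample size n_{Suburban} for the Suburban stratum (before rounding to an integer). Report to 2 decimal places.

367.41

Neyman allocation: nₕ = n·NₕSₕ / Σⱼ NⱼSⱼ.
Σ NⱼSⱼ = 14488·7.18 + 20874·12.5 = 364948.84.
n_{Suburban} = 1289·14488·7.18 / 364948.84 = 367.41.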